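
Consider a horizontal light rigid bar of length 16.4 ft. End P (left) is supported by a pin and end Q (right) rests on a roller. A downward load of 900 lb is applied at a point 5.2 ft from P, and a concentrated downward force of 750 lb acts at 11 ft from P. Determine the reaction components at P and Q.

Moments about P: Q_y·16.4 − 900·5.2 − 750·11 = 0 → Q_y = 12930/16.4 = 788.415 ≈ 788.4 lb.
ΣF_y = 0: P_y + 788.415 − 900 − 750 = 0 → P_y = 861.6 lb.
ΣF_x = 0: no horizontal applied forces, so P_x = 0.

P_x = 0, P_y = 861.6 lb, Q_y = 788.4 lb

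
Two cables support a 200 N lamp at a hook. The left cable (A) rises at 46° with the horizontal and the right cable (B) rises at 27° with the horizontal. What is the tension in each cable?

ΣF_x = 0: −T_A·cos46° + T_B·cos27° = 0 → T_B = 0.779633·T_A.
ΣF_y = 0: T_A·sin46° + T_B·sin27° = 200.
Substitute: T_A·(0.71934 + 0.779633·0.45399) = 200 → T_A = 186.344 ≈ 186.3 N.
Then T_B = 0.779633 × 186.344 = 145.3 N.

T_A = 186.3 N, T_B = 145.3 N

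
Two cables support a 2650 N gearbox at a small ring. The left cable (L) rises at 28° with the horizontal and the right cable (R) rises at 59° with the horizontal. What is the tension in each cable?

ΣF_x = 0: −T_L·cos28° + T_R·cos59° = 0 → T_R = 1.71433·T_L.
ΣF_y = 0: T_L·sin28° + T_R·sin59° = 2650.
Substitute: T_L·(0.469472 + 1.71433·0.857167) = 2650 → T_L = 1366.73 ≈ 1367 N.
Then T_R = 1.71433 × 1366.73 = 2343 N.

T_L = 1367 N, T_R = 2343 N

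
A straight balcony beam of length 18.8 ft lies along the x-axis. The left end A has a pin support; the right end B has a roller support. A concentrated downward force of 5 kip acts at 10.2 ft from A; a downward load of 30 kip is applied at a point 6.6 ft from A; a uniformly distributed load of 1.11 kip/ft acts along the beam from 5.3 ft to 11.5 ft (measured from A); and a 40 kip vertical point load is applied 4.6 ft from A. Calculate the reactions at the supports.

Resultant of the distributed load: 1.11 × 6.2 = 6.882 kip at 8.4 ft from A.
Taking moments about A: B_y·18.8 − 5·10.2 − 30·6.6 − (1.11·6.2)·8.4 − 40·4.6 = 0 → B_y = 490.8088/18.8 = 26.1069 ≈ 26.11 kip.
ΣF_y = 0: A_y + 26.1069 − 5 − 30 − 1.11·6.2 − 40 = 0 → A_y = 55.78 kip.
ΣF_x = 0: no horizontal applied forces, so A_x = 0.

A_x = 0, A_y = 55.78 kip, B_y = 26.11 kip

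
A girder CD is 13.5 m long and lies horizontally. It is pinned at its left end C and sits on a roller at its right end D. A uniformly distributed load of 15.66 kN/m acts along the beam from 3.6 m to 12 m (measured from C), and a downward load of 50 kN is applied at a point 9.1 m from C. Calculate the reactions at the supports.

Resultant of the distributed load: 15.66 × 8.4 = 131.544 kN at 7.8 m from C.
ΣM about C: D_y·13.5 − (15.66·8.4)·7.8 − 50·9.1 = 0 → D_y = 1481.0432/13.5 = 109.707 ≈ 109.7 kN.
ΣF_y = 0: C_y + 109.707 − 15.66·8.4 − 50 = 0 → C_y = 71.84 kN.
ΣF_x = 0: no horizontal applied forces, so C_x = 0.

C_x = 0, C_y = 71.84 kN, D_y = 109.7 kN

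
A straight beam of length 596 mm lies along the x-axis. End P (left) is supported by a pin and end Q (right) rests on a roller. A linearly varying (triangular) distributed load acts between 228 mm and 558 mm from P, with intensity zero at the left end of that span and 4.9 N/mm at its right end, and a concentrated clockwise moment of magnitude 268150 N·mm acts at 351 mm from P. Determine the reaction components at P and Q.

Resultant of the triangular load: ½ × 4.9 × 330 = 808.5 N, acting at 448 mm from P (one-third of the span from the peak).
ΣM about P: Q_y·596 − (½·4.9·330)·448 − 268150 = 0 → Q_y = 630358/596 = 1057.65 ≈ 1058 N.
ΣF_y = 0: P_y + 1057.65 − ½·4.9·330 = 0 → P_y = -249.1 N.
ΣF_x = 0: no horizontal applied forces, so P_x = 0.

P_x = 0, P_y = -249.1 N, Q_y = 1058 N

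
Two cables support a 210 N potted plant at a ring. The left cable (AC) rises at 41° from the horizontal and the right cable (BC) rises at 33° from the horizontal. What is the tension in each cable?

ΣF_x = 0: −T_AC·cos41° + T_BC·cos33° = 0 → T_BC = 0.899888·T_AC.
ΣF_y = 0: T_AC·sin41° + T_BC·sin33° = 210.
Substitute: T_AC·(0.656059 + 0.899888·0.544639) = 210 → T_AC = 183.218 ≈ 183.2 N.
Then T_BC = 0.899888 × 183.218 = 164.9 N.

T_AC = 183.2 N, T_BC = 164.9 N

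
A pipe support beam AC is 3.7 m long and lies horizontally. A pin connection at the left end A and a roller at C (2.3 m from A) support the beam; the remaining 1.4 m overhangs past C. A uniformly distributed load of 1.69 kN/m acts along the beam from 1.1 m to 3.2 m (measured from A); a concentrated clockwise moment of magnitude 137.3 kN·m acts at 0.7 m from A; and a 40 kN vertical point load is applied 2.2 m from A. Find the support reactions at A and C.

Resultant of the distributed load: 1.69 × 2.1 = 3.549 kN at 2.15 m from A.
ΣM about A: C_y·2.3 − (1.69·2.1)·2.15 − 137.3 − 40·2.2 = 0 → C_y = 232.93035/2.3 = 101.274 ≈ 101.3 kN.
ΣF_y = 0: A_y + 101.274 − 1.69·2.1 − 40 = 0 → A_y = -57.73 kN.
ΣF_x = 0: no horizontal applied forces, so A_x = 0.

A_x = 0, A_y = -57.73 kN, C_y = 101.3 kN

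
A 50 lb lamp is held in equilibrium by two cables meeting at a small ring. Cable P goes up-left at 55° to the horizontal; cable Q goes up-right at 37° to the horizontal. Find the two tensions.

ΣF_x = 0: −T_P·cos55° + T_Q·cos37° = 0 → T_Q = 0.718196·T_P.
ΣF_y = 0: T_P·sin55° + T_Q·sin37° = 50.
Substitute: T_P·(0.819152 + 0.718196·0.601815) = 50 → T_P = 39.9561 ≈ 39.96 lb.
Then T_Q = 0.718196 × 39.9561 = 28.70 lb.

T_P = 39.96 lb, T_Q = 28.70 lb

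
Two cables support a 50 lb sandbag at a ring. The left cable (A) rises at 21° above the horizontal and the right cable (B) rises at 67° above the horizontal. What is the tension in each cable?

ΣF_x = 0: −T_A·cos21° + T_B·cos67° = 0 → T_B = 2.38932·T_A.
ΣF_y = 0: T_A·sin21° + T_B·sin67° = 50.
Substitute: T_A·(0.358368 + 2.38932·0.920505) = 50 → T_A = 19.5484 ≈ 19.55 lb.
Then T_B = 2.38932 × 19.5484 = 46.71 lb.

T_A = 19.55 lb, T_B = 46.71 lb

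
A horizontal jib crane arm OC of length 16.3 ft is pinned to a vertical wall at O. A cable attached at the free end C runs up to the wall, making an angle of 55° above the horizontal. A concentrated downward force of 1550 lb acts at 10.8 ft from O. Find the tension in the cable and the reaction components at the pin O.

ΣM about O: T·sin55°·16.3 − 1550·10.8 = 0 → T = 16740/(16.3·0.819152) = 1253.73 ≈ 1254 lb.
ΣF_x = 0: O_x − T·cos55° = 0 → O_x = 1253.73 × 0.573576 = 719.1 lb.
ΣF_y = 0: O_y + T·sin55° − 1550 = 0 → O_y = 1550 − 1253.73 × 0.819152 = 523.0 lb.

T = 1254 lb, O_x = 719.1 lb, O_y = 523.0 lb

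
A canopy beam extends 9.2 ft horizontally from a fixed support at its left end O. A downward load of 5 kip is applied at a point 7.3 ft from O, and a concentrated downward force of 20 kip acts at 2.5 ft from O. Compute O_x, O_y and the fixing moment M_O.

ΣF_x = 0: O_x = 0.
ΣF_y = 0: O_y − 5 − 20 = 0 → O_y = 25.00 kip.
ΣM about O: M_O − 5·7.3 − 20·2.5 = 0 → M_O = 86.50 kip·ft.

O_x = 0, O_y = 25.00 kip, M_O = 86.50 kip·ft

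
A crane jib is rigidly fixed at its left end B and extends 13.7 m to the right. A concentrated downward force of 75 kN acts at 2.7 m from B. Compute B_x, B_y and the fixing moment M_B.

ΣF_x = 0: B_x = 0.
ΣF_y = 0: B_y − 75 = 0 → B_y = 75.00 kN.
ΣM about B: M_B − 75·2.7 = 0 → M_B = 202.5 kN·m.

B_x = 0, B_y = 75.00 kN, M_B = 202.5 kN·m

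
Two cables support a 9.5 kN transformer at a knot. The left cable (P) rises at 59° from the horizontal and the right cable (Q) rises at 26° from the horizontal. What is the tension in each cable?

T_P = 8.571 kN, T_Q = 4.912 kN

ΣF_x = 0: −T_P·cos59° + T_Q·cos26° = 0 → T_Q = 0.573032·T_P.
ΣF_y = 0: T_P·sin59° + T_Q·sin26° = 9.5.
Substitute: T_P·(0.857167 + 0.573032·0.438371) = 9.5 → T_P = 8.57116 ≈ 8.571 kN.
Then T_Q = 0.573032 × 8.57116 = 4.912 kN.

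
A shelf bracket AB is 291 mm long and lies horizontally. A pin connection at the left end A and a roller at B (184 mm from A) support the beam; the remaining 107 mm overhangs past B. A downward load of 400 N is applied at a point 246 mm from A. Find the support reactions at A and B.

Taking moments about A: B_y·184 − 400·246 = 0 → B_y = 98400/184 = 534.783 ≈ 534.8 N.
ΣF_y = 0: A_y + 534.783 − 400 = 0 → A_y = -134.8 N.
ΣF_x = 0: no horizontal applied forces, so A_x = 0.

A_x = 0, A_y = -134.8 N, B_y = 534.8 N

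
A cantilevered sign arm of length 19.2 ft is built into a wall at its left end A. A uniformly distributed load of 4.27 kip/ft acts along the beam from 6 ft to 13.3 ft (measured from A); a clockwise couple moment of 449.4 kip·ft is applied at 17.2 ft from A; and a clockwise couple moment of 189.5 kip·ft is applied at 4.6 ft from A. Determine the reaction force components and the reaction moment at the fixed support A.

Resultant of the distributed load: 4.27 × 7.3 = 31.171 kip at 9.65 ft from A.
ΣF_x = 0: A_x = 0.
ΣF_y = 0: A_y − 4.27·7.3 = 0 → A_y = 31.17 kip.
ΣM about A: M_A − (4.27·7.3)·9.65 − 449.4 − 189.5 = 0 → M_A = 939.7 kip·ft.

A_x = 0, A_y = 31.17 kip, M_A = 939.7 kip·ft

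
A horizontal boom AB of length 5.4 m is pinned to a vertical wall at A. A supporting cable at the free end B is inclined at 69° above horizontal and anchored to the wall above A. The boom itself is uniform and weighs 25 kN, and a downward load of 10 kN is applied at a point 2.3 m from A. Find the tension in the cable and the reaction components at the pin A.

T = 17.95 kN, A_x = 6.433 kN, A_y = 18.24 kN

ΣM about A: T·sin69°·5.4 − 25·2.7 − 10·2.3 = 0 → T = 90.5/(5.4·0.93358) = 17.9516 ≈ 17.95 kN.
ΣF_x = 0: A_x − T·cos69° = 0 → A_x = 17.9516 × 0.358368 = 6.433 kN.
ΣF_y = 0: A_y + T·sin69° − 25 − 10 = 0 → A_y = 35 − 17.9516 × 0.93358 = 18.24 kN.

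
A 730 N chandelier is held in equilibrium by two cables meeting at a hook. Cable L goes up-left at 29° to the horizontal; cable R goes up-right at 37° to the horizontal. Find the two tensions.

T_L = 638.2 N, T_R = 698.9 N

ΣF_x = 0: −T_L·cos29° + T_R·cos37° = 0 → T_R = 1.09514·T_L.
ΣF_y = 0: T_L·sin29° + T_R·sin37° = 730.
Substitute: T_L·(0.48481 + 1.09514·0.601815) = 730 → T_L = 638.178 ≈ 638.2 N.
Then T_R = 1.09514 × 638.178 = 698.9 N.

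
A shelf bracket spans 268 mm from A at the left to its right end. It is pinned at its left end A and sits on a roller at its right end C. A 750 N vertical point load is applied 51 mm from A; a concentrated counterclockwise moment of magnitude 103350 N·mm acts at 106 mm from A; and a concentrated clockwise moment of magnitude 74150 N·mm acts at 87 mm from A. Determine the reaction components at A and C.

A_x = 0, A_y = 716.2 N, C_y = 33.77 N

Taking moments about A: C_y·268 − 750·51 + 103350 − 74150 = 0 → C_y = 9050/268 = 33.7687 ≈ 33.77 N.
ΣF_y = 0: A_y + 33.7687 − 750 = 0 → A_y = 716.2 N.
ΣF_x = 0: no horizontal applied forces, so A_x = 0.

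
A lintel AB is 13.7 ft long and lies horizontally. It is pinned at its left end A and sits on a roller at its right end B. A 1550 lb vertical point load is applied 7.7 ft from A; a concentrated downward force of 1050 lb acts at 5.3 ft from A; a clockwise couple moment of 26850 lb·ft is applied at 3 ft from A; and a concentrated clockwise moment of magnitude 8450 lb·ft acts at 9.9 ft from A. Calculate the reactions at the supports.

A_x = 0, A_y = -1254 lb, B_y = 3854 lb

Moments about A: B_y·13.7 − 1550·7.7 − 1050·5.3 − 26850 − 8450 = 0 → B_y = 52800/13.7 = 3854.01 ≈ 3854 lb.
ΣF_y = 0: A_y + 3854.01 − 1550 − 1050 = 0 → A_y = -1254 lb.
ΣF_x = 0: no horizontal applied forces, so A_x = 0.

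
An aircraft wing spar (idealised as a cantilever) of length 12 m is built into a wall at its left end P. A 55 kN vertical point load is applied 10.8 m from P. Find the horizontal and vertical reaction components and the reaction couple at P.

P_x = 0, P_y = 55.00 kN, M_P = 594.0 kN·m

ΣF_x = 0: P_x = 0.
ΣF_y = 0: P_y − 55 = 0 → P_y = 55.00 kN.
ΣM about P: M_P − 55·10.8 = 0 → M_P = 594.0 kN·m.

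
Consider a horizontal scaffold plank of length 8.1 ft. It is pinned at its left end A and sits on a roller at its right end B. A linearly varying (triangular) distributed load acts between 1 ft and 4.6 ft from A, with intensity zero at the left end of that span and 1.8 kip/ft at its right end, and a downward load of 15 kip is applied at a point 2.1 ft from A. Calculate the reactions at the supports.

Resultant of the triangular load: ½ × 1.8 × 3.6 = 3.24 kip, acting at 3.4 ft from A (one-third of the span from the peak).
ΣM about A: B_y·8.1 − (½·1.8·3.6)·3.4 − 15·2.1 = 0 → B_y = 42.516/8.1 = 5.24889 ≈ 5.249 kip.
ΣF_y = 0: A_y + 5.24889 − ½·1.8·3.6 − 15 = 0 → A_y = 12.99 kip.
ΣF_x = 0: no horizontal applied forces, so A_x = 0.

A_x = 0, A_y = 12.99 kip, B_y = 5.249 kip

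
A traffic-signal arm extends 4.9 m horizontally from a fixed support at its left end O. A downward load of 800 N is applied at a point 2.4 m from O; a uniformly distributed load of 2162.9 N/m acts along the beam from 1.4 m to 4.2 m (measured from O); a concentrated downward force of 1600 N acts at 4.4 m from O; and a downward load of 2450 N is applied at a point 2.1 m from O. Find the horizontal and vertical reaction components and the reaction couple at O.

O_x = 0, O_y = 10910 N, M_O = 31060 N·m

Resultant of the distributed load: 2162.9 × 2.8 = 6056.12 N at 2.8 m from O.
ΣF_x = 0: O_x = 0.
ΣF_y = 0: O_y − 800 − 2162.9·2.8 − 1600 − 2450 = 0 → O_y = 10910 N.
ΣM about O: M_O − 800·2.4 − (2162.9·2.8)·2.8 − 1600·4.4 − 2450·2.1 = 0 → M_O = 31060 N·m.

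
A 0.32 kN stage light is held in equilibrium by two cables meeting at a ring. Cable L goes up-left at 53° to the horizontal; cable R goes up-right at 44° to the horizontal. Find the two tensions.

T_L = 0.2319 kN, T_R = 0.1940 kN

ΣF_x = 0: −T_L·cos53° + T_R·cos44° = 0 → T_R = 0.836621·T_L.
ΣF_y = 0: T_L·sin53° + T_R·sin44° = 0.32.
Substitute: T_L·(0.798636 + 0.836621·0.694658) = 0.32 → T_L = 0.231917 ≈ 0.2319 kN.
Then T_R = 0.836621 × 0.231917 = 0.1940 kN.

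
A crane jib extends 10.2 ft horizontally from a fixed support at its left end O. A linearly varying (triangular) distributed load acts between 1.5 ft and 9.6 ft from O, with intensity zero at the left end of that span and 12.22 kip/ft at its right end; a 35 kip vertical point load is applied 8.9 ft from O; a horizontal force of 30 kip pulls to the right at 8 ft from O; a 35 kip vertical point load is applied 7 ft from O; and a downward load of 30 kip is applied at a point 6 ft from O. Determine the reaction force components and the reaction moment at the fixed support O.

O_x = -30.00 kip, O_y = 149.5 kip, M_O = 1078 kip·ft

Resultant of the triangular load: ½ × 12.22 × 8.1 = 49.491 kip, acting at 6.9 ft from O (one-third of the span from the peak).
ΣF_x = 0: O_x + 30 = 0 → O_x = -30.00 kip.
ΣF_y = 0: O_y − ½·12.22·8.1 − 35 − 35 − 30 = 0 → O_y = 149.5 kip.
ΣM about O: M_O − (½·12.22·8.1)·6.9 − 35·8.9 − 35·7 − 30·6 = 0 → M_O = 1078 kip·ft.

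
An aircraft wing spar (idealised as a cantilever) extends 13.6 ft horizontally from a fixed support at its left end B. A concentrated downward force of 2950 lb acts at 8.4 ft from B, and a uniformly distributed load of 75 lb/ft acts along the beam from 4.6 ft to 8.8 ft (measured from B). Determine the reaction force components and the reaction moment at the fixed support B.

Resultant of the distributed load: 75 × 4.2 = 315 lb at 6.7 ft from B.
ΣF_x = 0: B_x = 0.
ΣF_y = 0: B_y − 2950 − 75·4.2 = 0 → B_y = 3265 lb.
ΣM about B: M_B − 2950·8.4 − (75·4.2)·6.7 = 0 → M_B = 26890 lb·ft.

B_x = 0, B_y = 3265 lb, M_B = 26890 lb·ft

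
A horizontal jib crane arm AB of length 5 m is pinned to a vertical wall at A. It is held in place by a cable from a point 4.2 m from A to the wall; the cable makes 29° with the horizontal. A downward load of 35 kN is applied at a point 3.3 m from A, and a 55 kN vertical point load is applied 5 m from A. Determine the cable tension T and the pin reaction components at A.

ΣM about A: T·sin29°·4.2 − 35·3.3 − 55·5 = 0 → T = 390.5/(4.2·0.48481) = 191.779 ≈ 191.8 kN.
ΣF_x = 0: A_x − T·cos29° = 0 → A_x = 191.779 × 0.87462 = 167.7 kN.
ΣF_y = 0: A_y + T·sin29° − 35 − 55 = 0 → A_y = 90 − 191.779 × 0.48481 = -2.976 kN.

T = 191.8 kN, A_x = 167.7 kN, A_y = -2.976 kN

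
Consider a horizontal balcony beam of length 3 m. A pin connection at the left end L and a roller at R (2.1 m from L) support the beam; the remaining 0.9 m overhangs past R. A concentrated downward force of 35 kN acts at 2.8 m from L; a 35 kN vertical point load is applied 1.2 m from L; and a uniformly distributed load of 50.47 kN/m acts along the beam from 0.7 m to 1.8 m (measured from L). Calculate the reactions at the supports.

Resultant of the distributed load: 50.47 × 1.1 = 55.517 kN at 1.25 m from L.
Moments about L: R_y·2.1 − 35·2.8 − 35·1.2 − (50.47·1.1)·1.25 = 0 → R_y = 209.39625/2.1 = 99.7125 ≈ 99.71 kN.
ΣF_y = 0: L_y + 99.7125 − 35 − 35 − 50.47·1.1 = 0 → L_y = 25.80 kN.
ΣF_x = 0: no horizontal applied forces, so L_x = 0.

L_x = 0, L_y = 25.80 kN, R_y = 99.71 kN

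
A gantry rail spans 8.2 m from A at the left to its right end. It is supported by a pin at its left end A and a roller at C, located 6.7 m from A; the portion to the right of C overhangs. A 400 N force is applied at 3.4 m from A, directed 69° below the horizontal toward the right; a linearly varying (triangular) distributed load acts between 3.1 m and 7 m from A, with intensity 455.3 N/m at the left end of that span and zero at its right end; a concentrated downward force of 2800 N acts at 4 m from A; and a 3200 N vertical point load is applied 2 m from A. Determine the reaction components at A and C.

Resultant of the triangular load: ½ × 455.3 × 3.9 = 887.835 N, acting at 4.4 m from A (one-third of the span from the peak).
Moments about A: C_y·6.7 − 400·sin69°·3.4 − (½·455.3·3.9)·4.4 − 2800·4 − 3200·2 = 0 → C_y = 22776.1/6.7 = 3399.42 ≈ 3399 N.
ΣF_y = 0: A_y + 3399.42 − 400·sin69° − ½·455.3·3.9 − 2800 − 3200 = 0 → A_y = 3862 N.
ΣF_x = 0: A_x + 400·cos69° = 0 → A_x = -143.3 N.

A_x = -143.3 N, A_y = 3862 N, C_y = 3399 N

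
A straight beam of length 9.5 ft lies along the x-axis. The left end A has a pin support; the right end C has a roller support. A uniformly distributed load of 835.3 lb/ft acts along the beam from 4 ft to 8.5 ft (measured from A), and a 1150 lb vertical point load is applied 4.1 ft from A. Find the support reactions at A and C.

Resultant of the distributed load: 835.3 × 4.5 = 3758.85 lb at 6.25 ft from A.
Moments about A: C_y·9.5 − (835.3·4.5)·6.25 − 1150·4.1 = 0 → C_y = 28207.8125/9.5 = 2969.24 ≈ 2969 lb.
ΣF_y = 0: A_y + 2969.24 − 835.3·4.5 − 1150 = 0 → A_y = 1940 lb.
ΣF_x = 0: no horizontal applied forces, so A_x = 0.

A_x = 0, A_y = 1940 lb, C_y = 2969 lb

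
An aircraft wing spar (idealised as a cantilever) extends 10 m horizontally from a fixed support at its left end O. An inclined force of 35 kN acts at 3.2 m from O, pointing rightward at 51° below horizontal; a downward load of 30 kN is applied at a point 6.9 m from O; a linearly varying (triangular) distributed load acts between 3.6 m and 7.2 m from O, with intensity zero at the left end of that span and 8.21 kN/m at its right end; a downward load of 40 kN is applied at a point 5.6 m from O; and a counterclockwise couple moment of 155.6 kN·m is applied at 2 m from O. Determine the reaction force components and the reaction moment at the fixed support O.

O_x = -22.03 kN, O_y = 112.0 kN, M_O = 451.1 kN·m

Resultant of the triangular load: ½ × 8.21 × 3.6 = 14.778 kN, acting at 6 m from O (one-third of the span from the peak).
ΣF_x = 0: O_x + 35·cos51° = 0 → O_x = -22.03 kN.
ΣF_y = 0: O_y − 35·sin51° − 30 − ½·8.21·3.6 − 40 = 0 → O_y = 112.0 kN.
ΣM about O: M_O − 35·sin51°·3.2 − 30·6.9 − (½·8.21·3.6)·6 − 40·5.6 + 155.6 = 0 → M_O = 451.1 kN·m.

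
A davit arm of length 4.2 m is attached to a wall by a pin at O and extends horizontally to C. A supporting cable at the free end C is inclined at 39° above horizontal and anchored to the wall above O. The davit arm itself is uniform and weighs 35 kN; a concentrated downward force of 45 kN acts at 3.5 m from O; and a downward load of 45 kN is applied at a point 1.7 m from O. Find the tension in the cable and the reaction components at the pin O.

T = 116.3 kN, O_x = 90.41 kN, O_y = 51.79 kN

ΣM about O: T·sin39°·4.2 − 35·2.1 − 45·3.5 − 45·1.7 = 0 → T = 307.5/(4.2·0.62932) = 116.339 ≈ 116.3 kN.
ΣF_x = 0: O_x − T·cos39° = 0 → O_x = 116.339 × 0.777146 = 90.41 kN.
ΣF_y = 0: O_y + T·sin39° − 35 − 45 − 45 = 0 → O_y = 125 − 116.339 × 0.62932 = 51.79 kN.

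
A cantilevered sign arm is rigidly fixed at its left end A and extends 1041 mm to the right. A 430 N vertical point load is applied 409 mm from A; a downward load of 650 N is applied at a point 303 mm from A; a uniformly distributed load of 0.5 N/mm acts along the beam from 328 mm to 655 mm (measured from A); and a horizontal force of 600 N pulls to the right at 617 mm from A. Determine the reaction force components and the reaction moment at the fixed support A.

Resultant of the distributed load: 0.5 × 327 = 163.5 N at 491.5 mm from A.
ΣF_x = 0: A_x + 600 = 0 → A_x = -600.0 N.
ΣF_y = 0: A_y − 430 − 650 − 0.5·327 = 0 → A_y = 1244 N.
ΣM about A: M_A − 430·409 − 650·303 − (0.5·327)·491.5 = 0 → M_A = 453200 N·mm.

A_x = -600.0 N, A_y = 1244 N, M_A = 453200 N·mm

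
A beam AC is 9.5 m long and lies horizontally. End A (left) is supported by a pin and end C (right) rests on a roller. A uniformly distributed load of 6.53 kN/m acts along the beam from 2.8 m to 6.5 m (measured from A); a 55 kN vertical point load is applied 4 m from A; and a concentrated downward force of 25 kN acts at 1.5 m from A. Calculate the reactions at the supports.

Resultant of the distributed load: 6.53 × 3.7 = 24.161 kN at 4.65 m from A.
Taking moments about A: C_y·9.5 − (6.53·3.7)·4.65 − 55·4 − 25·1.5 = 0 → C_y = 369.84865/9.5 = 38.9314 ≈ 38.93 kN.
ΣF_y = 0: A_y + 38.9314 − 6.53·3.7 − 55 − 25 = 0 → A_y = 65.23 kN.
ΣF_x = 0: no horizontal applied forces, so A_x = 0.

A_x = 0, A_y = 65.23 kN, C_y = 38.93 kN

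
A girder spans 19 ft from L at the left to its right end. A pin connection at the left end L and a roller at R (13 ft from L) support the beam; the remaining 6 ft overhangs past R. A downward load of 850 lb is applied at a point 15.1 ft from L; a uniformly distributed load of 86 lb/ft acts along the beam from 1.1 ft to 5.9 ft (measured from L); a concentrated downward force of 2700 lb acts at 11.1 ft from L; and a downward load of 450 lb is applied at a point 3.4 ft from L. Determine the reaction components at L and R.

Resultant of the distributed load: 86 × 4.8 = 412.8 lb at 3.5 ft from L.
Taking moments about L: R_y·13 − 850·15.1 − (86·4.8)·3.5 − 2700·11.1 − 450·3.4 = 0 → R_y = 45779.8/13 = 3521.52 ≈ 3522 lb.
ΣF_y = 0: L_y + 3521.52 − 850 − 86·4.8 − 2700 − 450 = 0 → L_y = 891.3 lb.
ΣF_x = 0: no horizontal applied forces, so L_x = 0.

L_x = 0, L_y = 891.3 lb, R_y = 3522 lb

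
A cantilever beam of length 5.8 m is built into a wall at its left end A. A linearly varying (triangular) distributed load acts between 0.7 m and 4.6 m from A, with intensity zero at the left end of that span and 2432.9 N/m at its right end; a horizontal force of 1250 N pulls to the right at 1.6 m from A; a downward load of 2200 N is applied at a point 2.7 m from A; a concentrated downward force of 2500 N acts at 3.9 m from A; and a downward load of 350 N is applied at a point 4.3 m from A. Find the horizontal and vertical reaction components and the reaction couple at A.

Resultant of the triangular load: ½ × 2432.9 × 3.9 = 4744.155 N, acting at 3.3 m from A (one-third of the span from the peak).
ΣF_x = 0: A_x + 1250 = 0 → A_x = -1250 N.
ΣF_y = 0: A_y − ½·2432.9·3.9 − 2200 − 2500 − 350 = 0 → A_y = 9794 N.
ΣM about A: M_A − (½·2432.9·3.9)·3.3 − 2200·2.7 − 2500·3.9 − 350·4.3 = 0 → M_A = 32850 N·m.

A_x = -1250 N, A_y = 9794 N, M_A = 32850 N·m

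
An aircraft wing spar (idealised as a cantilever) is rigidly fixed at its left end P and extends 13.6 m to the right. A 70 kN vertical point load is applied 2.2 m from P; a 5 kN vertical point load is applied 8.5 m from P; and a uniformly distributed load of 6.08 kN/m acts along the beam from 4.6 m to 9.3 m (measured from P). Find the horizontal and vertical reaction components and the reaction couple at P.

Resultant of the distributed load: 6.08 × 4.7 = 28.576 kN at 6.95 m from P.
ΣF_x = 0: P_x = 0.
ΣF_y = 0: P_y − 70 − 5 − 6.08·4.7 = 0 → P_y = 103.6 kN.
ΣM about P: M_P − 70·2.2 − 5·8.5 − (6.08·4.7)·6.95 = 0 → M_P = 395.1 kN·m.

P_x = 0, P_y = 103.6 kN, M_P = 395.1 kN·m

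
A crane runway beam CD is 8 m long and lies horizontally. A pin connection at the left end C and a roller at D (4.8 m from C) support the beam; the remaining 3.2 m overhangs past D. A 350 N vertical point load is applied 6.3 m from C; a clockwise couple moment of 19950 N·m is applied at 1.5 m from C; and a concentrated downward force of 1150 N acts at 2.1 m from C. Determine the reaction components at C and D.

Moments about C: D_y·4.8 − 350·6.3 − 19950 − 1150·2.1 = 0 → D_y = 24570/4.8 = 5118.75 ≈ 5119 N.
ΣF_y = 0: C_y + 5118.75 − 350 − 1150 = 0 → C_y = -3619 N.
ΣF_x = 0: no horizontal applied forces, so C_x = 0.

C_x = 0, C_y = -3619 N, D_y = 5119 N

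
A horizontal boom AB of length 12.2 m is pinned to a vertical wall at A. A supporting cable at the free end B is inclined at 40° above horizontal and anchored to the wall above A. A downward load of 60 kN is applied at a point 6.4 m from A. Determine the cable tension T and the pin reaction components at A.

ΣM about A: T·sin40°·12.2 − 60·6.4 = 0 → T = 384/(12.2·0.642788) = 48.967 ≈ 48.97 kN.
ΣF_x = 0: A_x − T·cos40° = 0 → A_x = 48.967 × 0.766044 = 37.51 kN.
ΣF_y = 0: A_y + T·sin40° − 60 = 0 → A_y = 60 − 48.967 × 0.642788 = 28.52 kN.

T = 48.97 kN, A_x = 37.51 kN, A_y = 28.52 kN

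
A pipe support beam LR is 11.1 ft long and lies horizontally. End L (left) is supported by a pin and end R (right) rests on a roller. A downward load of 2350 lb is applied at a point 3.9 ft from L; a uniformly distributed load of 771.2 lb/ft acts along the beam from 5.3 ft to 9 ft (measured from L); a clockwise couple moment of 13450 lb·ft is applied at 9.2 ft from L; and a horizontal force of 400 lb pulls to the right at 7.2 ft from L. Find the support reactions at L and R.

L_x = -400.0 lb, L_y = 1328 lb, R_y = 3875 lb

Resultant of the distributed load: 771.2 × 3.7 = 2853.44 lb at 7.15 ft from L.
ΣM about L: R_y·11.1 − 2350·3.9 − (771.2·3.7)·7.15 − 13450 = 0 → R_y = 43017.096/11.1 = 3875.41 ≈ 3875 lb.
ΣF_y = 0: L_y + 3875.41 − 2350 − 771.2·3.7 = 0 → L_y = 1328 lb.
ΣF_x = 0: L_x + 400 = 0 → L_x = -400.0 lb.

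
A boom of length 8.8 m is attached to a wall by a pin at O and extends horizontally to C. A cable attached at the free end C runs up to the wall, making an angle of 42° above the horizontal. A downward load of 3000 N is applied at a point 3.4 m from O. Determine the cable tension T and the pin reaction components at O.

ΣM about O: T·sin42°·8.8 − 3000·3.4 = 0 → T = 10200/(8.8·0.669131) = 1732.23 ≈ 1732 N.
ΣF_x = 0: O_x − T·cos42° = 0 → O_x = 1732.23 × 0.743145 = 1287 N.
ΣF_y = 0: O_y + T·sin42° − 3000 = 0 → O_y = 3000 − 1732.23 × 0.669131 = 1841 N.

T = 1732 N, O_x = 1287 N, O_y = 1841 N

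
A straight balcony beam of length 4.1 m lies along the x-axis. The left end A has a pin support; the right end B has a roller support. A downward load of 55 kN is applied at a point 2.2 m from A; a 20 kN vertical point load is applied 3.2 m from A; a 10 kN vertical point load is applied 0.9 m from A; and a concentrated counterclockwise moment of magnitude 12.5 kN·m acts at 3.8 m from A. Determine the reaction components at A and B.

A_x = 0, A_y = 40.73 kN, B_y = 44.27 kN

Taking moments about A: B_y·4.1 − 55·2.2 − 20·3.2 − 10·0.9 + 12.5 = 0 → B_y = 181.5/4.1 = 44.2683 ≈ 44.27 kN.
ΣF_y = 0: A_y + 44.2683 − 55 − 20 − 10 = 0 → A_y = 40.73 kN.
ΣF_x = 0: no horizontal applied forces, so A_x = 0.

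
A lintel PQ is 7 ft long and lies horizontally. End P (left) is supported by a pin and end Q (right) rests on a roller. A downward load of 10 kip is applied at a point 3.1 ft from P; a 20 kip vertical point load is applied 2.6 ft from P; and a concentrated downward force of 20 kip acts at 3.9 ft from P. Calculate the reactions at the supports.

P_x = 0, P_y = 27.00 kip, Q_y = 23.00 kip

Taking moments about P: Q_y·7 − 10·3.1 − 20·2.6 − 20·3.9 = 0 → Q_y = 161/7 = 23.00 kip.
ΣF_y = 0: P_y + 23 − 10 − 20 − 20 = 0 → P_y = 27.00 kip.
ΣF_x = 0: no horizontal applied forces, so P_x = 0.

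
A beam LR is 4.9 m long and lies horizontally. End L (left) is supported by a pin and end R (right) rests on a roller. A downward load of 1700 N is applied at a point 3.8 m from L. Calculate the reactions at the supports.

L_x = 0, L_y = 381.6 N, R_y = 1318 N

ΣM about L: R_y·4.9 − 1700·3.8 = 0 → R_y = 6460/4.9 = 1318.37 ≈ 1318 N.
ΣF_y = 0: L_y + 1318.37 − 1700 = 0 → L_y = 381.6 N.
ΣF_x = 0: no horizontal applied forces, so L_x = 0.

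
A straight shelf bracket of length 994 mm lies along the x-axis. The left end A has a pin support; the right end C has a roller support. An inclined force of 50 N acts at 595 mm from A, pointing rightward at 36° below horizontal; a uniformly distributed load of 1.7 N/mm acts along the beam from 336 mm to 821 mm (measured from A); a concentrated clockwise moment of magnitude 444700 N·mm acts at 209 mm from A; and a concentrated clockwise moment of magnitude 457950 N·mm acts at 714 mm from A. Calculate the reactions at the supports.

A_x = -40.45 N, A_y = -551.7 N, C_y = 1406 N

Resultant of the distributed load: 1.7 × 485 = 824.5 N at 578.5 mm from A.
Taking moments about A: C_y·994 − 50·sin36°·595 − (1.7·485)·578.5 − 444700 − 457950 = 0 → C_y = 1397110/994 = 1405.54 ≈ 1406 N.
ΣF_y = 0: A_y + 1405.54 − 50·sin36° − 1.7·485 = 0 → A_y = -551.7 N.
ΣF_x = 0: A_x + 50·cos36° = 0 → A_x = -40.45 N.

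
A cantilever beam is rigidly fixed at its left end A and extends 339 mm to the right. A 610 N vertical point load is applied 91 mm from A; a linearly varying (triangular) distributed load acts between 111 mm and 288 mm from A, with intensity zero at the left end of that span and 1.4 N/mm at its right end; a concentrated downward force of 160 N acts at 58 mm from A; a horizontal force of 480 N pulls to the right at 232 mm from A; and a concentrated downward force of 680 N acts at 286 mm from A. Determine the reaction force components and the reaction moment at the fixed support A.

A_x = -480.0 N, A_y = 1574 N, M_A = 287600 N·mm

Resultant of the triangular load: ½ × 1.4 × 177 = 123.9 N, acting at 229 mm from A (one-third of the span from the peak).
ΣF_x = 0: A_x + 480 = 0 → A_x = -480.0 N.
ΣF_y = 0: A_y − 610 − ½·1.4·177 − 160 − 680 = 0 → A_y = 1574 N.
ΣM about A: M_A − 610·91 − (½·1.4·177)·229 − 160·58 − 680·286 = 0 → M_A = 287600 N·mm.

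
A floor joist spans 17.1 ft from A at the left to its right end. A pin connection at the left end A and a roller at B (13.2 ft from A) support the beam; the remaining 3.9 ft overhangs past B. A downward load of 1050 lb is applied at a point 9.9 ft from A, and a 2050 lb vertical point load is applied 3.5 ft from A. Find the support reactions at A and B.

Moments about A: B_y·13.2 − 1050·9.9 − 2050·3.5 = 0 → B_y = 17570/13.2 = 1331.06 ≈ 1331 lb.
ΣF_y = 0: A_y + 1331.06 − 1050 − 2050 = 0 → A_y = 1769 lb.
ΣF_x = 0: no horizontal applied forces, so A_x = 0.

A_x = 0, A_y = 1769 lb, B_y = 1331 lb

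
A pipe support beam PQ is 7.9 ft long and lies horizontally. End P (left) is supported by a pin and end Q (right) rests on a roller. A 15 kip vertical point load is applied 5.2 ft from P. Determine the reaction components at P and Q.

ΣM about P: Q_y·7.9 − 15·5.2 = 0 → Q_y = 78/7.9 = 9.87342 ≈ 9.873 kip.
ΣF_y = 0: P_y + 9.87342 − 15 = 0 → P_y = 5.127 kip.
ΣF_x = 0: no horizontal applied forces, so P_x = 0.

P_x = 0, P_y = 5.127 kip, Q_y = 9.873 kip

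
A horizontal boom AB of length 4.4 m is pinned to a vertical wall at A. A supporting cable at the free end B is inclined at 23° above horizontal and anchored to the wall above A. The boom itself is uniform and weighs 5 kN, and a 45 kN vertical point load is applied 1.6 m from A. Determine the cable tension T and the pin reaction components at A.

T = 48.28 kN, A_x = 44.44 kN, A_y = 31.14 kN

ΣM about A: T·sin23°·4.4 − 5·2.2 − 45·1.6 = 0 → T = 83/(4.4·0.390731) = 48.2778 ≈ 48.28 kN.
ΣF_x = 0: A_x − T·cos23° = 0 → A_x = 48.2778 × 0.920505 = 44.44 kN.
ΣF_y = 0: A_y + T·sin23° − 5 − 45 = 0 → A_y = 50 − 48.2778 × 0.390731 = 31.14 kN.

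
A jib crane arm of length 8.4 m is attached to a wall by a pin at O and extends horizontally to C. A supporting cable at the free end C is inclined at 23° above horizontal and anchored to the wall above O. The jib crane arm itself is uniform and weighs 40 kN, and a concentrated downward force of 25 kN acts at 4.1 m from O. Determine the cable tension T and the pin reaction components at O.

ΣM about O: T·sin23°·8.4 − 40·4.2 − 25·4.1 = 0 → T = 270.5/(8.4·0.390731) = 82.4157 ≈ 82.42 kN.
ΣF_x = 0: O_x − T·cos23° = 0 → O_x = 82.4157 × 0.920505 = 75.86 kN.
ΣF_y = 0: O_y + T·sin23° − 40 − 25 = 0 → O_y = 65 − 82.4157 × 0.390731 = 32.80 kN.

T = 82.42 kN, O_x = 75.86 kN, O_y = 32.80 kN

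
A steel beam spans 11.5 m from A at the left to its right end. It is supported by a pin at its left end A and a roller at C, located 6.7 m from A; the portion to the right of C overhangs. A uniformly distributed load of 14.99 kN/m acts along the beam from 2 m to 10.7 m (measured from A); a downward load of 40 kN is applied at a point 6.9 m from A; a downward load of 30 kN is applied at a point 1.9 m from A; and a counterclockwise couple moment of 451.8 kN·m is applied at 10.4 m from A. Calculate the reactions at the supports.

A_x = 0, A_y = 94.54 kN, C_y = 105.9 kN

Resultant of the distributed load: 14.99 × 8.7 = 130.413 kN at 6.35 m from A.
Taking moments about A: C_y·6.7 − (14.99·8.7)·6.35 − 40·6.9 − 30·1.9 + 451.8 = 0 → C_y = 709.32255/6.7 = 105.869 ≈ 105.9 kN.
ΣF_y = 0: A_y + 105.869 − 14.99·8.7 − 40 − 30 = 0 → A_y = 94.54 kN.
ΣF_x = 0: no horizontal applied forces, so A_x = 0.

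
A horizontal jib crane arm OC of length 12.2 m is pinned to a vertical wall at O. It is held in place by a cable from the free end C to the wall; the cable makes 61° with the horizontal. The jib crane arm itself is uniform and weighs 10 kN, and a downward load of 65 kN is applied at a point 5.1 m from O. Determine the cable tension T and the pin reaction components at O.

ΣM about O: T·sin61°·12.2 − 10·6.1 − 65·5.1 = 0 → T = 392.5/(12.2·0.87462) = 36.7841 ≈ 36.78 kN.
ΣF_x = 0: O_x − T·cos61° = 0 → O_x = 36.7841 × 0.48481 = 17.83 kN.
ΣF_y = 0: O_y + T·sin61° − 10 − 65 = 0 → O_y = 75 − 36.7841 × 0.87462 = 42.83 kN.

T = 36.78 kN, O_x = 17.83 kN, O_y = 42.83 kN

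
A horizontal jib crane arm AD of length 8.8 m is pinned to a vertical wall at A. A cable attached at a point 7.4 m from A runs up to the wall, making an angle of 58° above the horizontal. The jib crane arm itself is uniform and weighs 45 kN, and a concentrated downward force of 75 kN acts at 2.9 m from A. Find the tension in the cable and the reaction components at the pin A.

ΣM about A: T·sin58°·7.4 − 45·4.4 − 75·2.9 = 0 → T = 415.5/(7.4·0.848048) = 66.2093 ≈ 66.21 kN.
ΣF_x = 0: A_x − T·cos58° = 0 → A_x = 66.2093 × 0.529919 = 35.09 kN.
ΣF_y = 0: A_y + T·sin58° − 45 − 75 = 0 → A_y = 120 − 66.2093 × 0.848048 = 63.85 kN.

T = 66.21 kN, A_x = 35.09 kN, A_y = 63.85 kN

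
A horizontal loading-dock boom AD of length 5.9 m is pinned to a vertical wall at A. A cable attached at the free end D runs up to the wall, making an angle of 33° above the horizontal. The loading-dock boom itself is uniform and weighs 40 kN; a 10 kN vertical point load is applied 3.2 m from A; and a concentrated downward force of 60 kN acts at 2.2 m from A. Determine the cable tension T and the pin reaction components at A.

T = 87.76 kN, A_x = 73.60 kN, A_y = 62.20 kN

ΣM about A: T·sin33°·5.9 − 40·2.95 − 10·3.2 − 60·2.2 = 0 → T = 282/(5.9·0.544639) = 87.7583 ≈ 87.76 kN.
ΣF_x = 0: A_x − T·cos33° = 0 → A_x = 87.7583 × 0.838671 = 73.60 kN.
ΣF_y = 0: A_y + T·sin33° − 40 − 10 − 60 = 0 → A_y = 110 − 87.7583 × 0.544639 = 62.20 kN.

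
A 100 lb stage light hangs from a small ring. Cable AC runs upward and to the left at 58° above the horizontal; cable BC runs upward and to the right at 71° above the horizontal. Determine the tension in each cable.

ΣF_x = 0: −T_AC·cos58° + T_BC·cos71° = 0 → T_BC = 1.62768·T_AC.
ΣF_y = 0: T_AC·sin58° + T_BC·sin71° = 100.
Substitute: T_AC·(0.848048 + 1.62768·0.945519) = 100 → T_AC = 41.8927 ≈ 41.89 lb.
Then T_BC = 1.62768 × 41.8927 = 68.19 lb.

T_AC = 41.89 lb, T_BC = 68.19 lb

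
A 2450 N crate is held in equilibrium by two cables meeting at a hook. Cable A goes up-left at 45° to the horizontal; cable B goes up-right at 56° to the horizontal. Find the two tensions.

ΣF_x = 0: −T_A·cos45° + T_B·cos56° = 0 → T_B = 1.26451·T_A.
ΣF_y = 0: T_A·sin45° + T_B·sin56° = 2450.
Substitute: T_A·(0.707107 + 1.26451·0.829038) = 2450 → T_A = 1395.67 ≈ 1396 N.
Then T_B = 1.26451 × 1395.67 = 1765 N.

T_A = 1396 N, T_B = 1765 N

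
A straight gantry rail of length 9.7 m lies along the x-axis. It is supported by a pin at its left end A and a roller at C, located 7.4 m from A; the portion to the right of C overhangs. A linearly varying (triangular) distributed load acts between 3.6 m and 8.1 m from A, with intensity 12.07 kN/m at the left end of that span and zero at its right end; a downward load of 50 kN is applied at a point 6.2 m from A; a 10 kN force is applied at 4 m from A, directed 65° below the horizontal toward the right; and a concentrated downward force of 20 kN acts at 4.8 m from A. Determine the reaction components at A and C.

Resultant of the triangular load: ½ × 12.07 × 4.5 = 27.1575 kN, acting at 5.1 m from A (one-third of the span from the peak).
ΣM about A: C_y·7.4 − (½·12.07·4.5)·5.1 − 50·6.2 − 10·sin65°·4 − 20·4.8 = 0 → C_y = 580.756/7.4 = 78.4805 ≈ 78.48 kN.
ΣF_y = 0: A_y + 78.4805 − ½·12.07·4.5 − 50 − 10·sin65° − 20 = 0 → A_y = 27.74 kN.
ΣF_x = 0: A_x + 10·cos65° = 0 → A_x = -4.226 kN.

A_x = -4.226 kN, A_y = 27.74 kN, C_y = 78.48 kN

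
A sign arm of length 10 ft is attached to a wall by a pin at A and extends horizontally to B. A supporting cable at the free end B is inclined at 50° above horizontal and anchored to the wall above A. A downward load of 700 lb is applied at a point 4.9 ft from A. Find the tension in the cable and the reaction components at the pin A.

ΣM about A: T·sin50°·10 − 700·4.9 = 0 → T = 3430/(10·0.766044) = 447.755 ≈ 447.8 lb.
ΣF_x = 0: A_x − T·cos50° = 0 → A_x = 447.755 × 0.642788 = 287.8 lb.
ΣF_y = 0: A_y + T·sin50° − 700 = 0 → A_y = 700 − 447.755 × 0.766044 = 357.0 lb.

T = 447.8 lb, A_x = 287.8 lb, A_y = 357.0 lb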